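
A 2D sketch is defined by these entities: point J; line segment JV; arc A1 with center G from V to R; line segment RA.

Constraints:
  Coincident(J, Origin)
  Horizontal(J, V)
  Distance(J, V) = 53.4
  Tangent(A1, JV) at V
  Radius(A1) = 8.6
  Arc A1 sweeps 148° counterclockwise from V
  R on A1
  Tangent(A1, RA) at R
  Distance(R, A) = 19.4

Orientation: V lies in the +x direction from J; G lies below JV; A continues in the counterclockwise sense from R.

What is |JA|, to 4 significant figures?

70.35

On A1, V sits at bearing 90° from G; a 148° counterclockwise sweep puts R at bearing 238°, so R = G + 8.6·(cos 238°, sin 238°) = (48.84, -15.89). Tangency of A1 to RA means the radius GR is perpendicular to RA, so RA runs along (−sin 238°, cos 238°); with |RA| = 19.4, A = (65.29, -26.17). Then |JA| = |A − J| = 70.35.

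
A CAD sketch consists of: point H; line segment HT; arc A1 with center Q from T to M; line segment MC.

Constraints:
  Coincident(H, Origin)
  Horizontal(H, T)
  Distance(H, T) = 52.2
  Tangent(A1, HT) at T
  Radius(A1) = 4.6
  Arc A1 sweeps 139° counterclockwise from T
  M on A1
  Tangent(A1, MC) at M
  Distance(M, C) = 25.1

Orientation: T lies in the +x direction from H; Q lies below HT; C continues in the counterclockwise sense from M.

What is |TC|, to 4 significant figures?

29.25

H is at the origin; HT is horizontal with |HT| = 52.2 and T on the +x side, so T = (52.20, 0.000). The tangent condition forces QT to be normal to HT, so Q = T + (0, -4.6) = (52.20, -4.600). On A1, T sits at bearing 90° from Q; a 139° counterclockwise sweep puts M at bearing 229°, so M = Q + 4.6·(cos 229°, sin 229°) = (49.18, -8.072). The tangent condition forces QM to be normal to MC, so MC runs along (−sin 229°, cos 229°); with |MC| = 25.1, C = (68.13, -24.54). Then |TC| = |C − T| = 29.25.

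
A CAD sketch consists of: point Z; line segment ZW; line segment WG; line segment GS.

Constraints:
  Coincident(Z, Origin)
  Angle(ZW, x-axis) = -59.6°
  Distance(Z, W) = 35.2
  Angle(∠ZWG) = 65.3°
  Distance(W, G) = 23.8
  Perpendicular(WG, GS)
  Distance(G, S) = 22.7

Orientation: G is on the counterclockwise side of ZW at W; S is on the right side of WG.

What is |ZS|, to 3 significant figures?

55.4

∠ZWG = 65.3°, so WG runs at -59.6° + (180° − 65.3°) = 55.1° from the x-axis; with |WG| = 23.8, G = W + 23.8·(cos 55.1°, sin 55.1°) = (31.4, -10.8). The perpendicularity gives GS at right angles to WG; with |GS| = 22.7 on the right of WG, S = G + 22.7·(0.820, -0.572) = (50.0, -23.8). Then |ZS| = |S − Z| = 55.4.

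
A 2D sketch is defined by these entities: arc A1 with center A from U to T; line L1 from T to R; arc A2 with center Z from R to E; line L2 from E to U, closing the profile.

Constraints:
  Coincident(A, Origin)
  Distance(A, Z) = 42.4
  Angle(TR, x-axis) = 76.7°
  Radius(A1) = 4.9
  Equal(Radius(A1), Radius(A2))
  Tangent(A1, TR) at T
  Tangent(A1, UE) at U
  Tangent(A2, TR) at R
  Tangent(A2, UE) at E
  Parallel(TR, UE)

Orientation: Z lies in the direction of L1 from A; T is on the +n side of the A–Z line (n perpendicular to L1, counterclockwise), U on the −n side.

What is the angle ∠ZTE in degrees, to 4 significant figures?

6.422°

Tangency of A1 to both parallel lines with radius 4.9 puts T and U at A ± 4.9·n: T = (-4.769, 1.127), U = (4.769, -1.127). Equal radii place R and E the same way about Z: R = Z + 4.9·n = (4.986, 42.39), E = Z − 4.9·n = (14.52, 40.14). Then cos ∠ZTE = TZ·TE / (|TZ||TE|), giving 6.422°.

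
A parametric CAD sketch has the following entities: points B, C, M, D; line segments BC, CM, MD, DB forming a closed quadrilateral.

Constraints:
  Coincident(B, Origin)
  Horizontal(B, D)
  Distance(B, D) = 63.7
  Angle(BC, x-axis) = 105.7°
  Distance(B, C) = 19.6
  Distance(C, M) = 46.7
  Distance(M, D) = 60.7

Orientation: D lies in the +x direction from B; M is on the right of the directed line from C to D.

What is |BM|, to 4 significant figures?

27.12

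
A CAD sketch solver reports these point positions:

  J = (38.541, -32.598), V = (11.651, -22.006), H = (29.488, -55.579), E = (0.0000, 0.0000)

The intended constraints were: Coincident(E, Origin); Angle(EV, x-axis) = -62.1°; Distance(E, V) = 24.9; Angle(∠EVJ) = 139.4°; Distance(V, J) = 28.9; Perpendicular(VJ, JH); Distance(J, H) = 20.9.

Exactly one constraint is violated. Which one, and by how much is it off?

Distance(J, H) = 20.9 — off by 3.80.

E = (0.00, 0.00) ✓; EV at -62.10° ✓; |EV| = 24.90 ✓; ∠EVJ = 139.4° ✓; |VJ| = 28.90 ✓; ∠(VJ, JH) = 90.00° ✓; |JH| = 24.70 ✗.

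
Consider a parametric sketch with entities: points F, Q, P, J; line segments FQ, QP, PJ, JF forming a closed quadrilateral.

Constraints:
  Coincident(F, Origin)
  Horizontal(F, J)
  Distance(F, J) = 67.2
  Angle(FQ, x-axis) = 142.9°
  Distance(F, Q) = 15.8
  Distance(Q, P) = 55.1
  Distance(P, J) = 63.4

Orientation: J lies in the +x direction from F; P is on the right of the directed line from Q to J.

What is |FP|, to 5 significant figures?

40.815

F is at the origin; F and J share the same y with |FJ| = 67.2 and J in +x, so J = (67.2, 0). FQ runs at 142.9° with |FQ| = 15.8, so Q = (-12.602, 9.5307). P is determined by |QP| = 55.1 and |PJ| = 63.4 together: it lies at the intersection of circle(Q, 55.1) and circle(J, 63.4). With |QJ| = 80.369, the foot of the radical line on QJ is 34.065 from Q and the perpendicular offset is √(55.1² − 34.065²) = 43.308. Taking the right-of-QJ solution: P = (16.088, -37.511).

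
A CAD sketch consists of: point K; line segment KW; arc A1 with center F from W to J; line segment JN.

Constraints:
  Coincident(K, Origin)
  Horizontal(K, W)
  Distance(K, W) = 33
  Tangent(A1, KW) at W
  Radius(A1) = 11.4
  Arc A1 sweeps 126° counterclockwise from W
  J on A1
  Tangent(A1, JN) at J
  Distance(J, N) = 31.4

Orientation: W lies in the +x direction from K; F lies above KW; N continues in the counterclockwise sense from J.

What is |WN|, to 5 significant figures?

44.473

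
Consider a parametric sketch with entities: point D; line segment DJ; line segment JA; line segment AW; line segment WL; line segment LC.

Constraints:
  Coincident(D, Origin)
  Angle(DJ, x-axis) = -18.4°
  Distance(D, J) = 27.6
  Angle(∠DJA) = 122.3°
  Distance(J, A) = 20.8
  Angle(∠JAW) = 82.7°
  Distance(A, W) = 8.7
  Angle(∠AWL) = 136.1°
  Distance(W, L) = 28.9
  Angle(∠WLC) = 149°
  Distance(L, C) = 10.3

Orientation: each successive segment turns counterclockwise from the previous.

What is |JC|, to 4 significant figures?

31.01

D is at the origin; DJ runs at -18.4° with length 27.6, so J = (26.19, -8.712). ∠DJA = 122.3° gives JA at 39.30° from the x-axis; with |JA| = 20.8, A = (42.28, 4.462). ∠JAW = 82.7° gives AW at 136.6° from the x-axis; with |AW| = 8.7, W = (35.96, 10.44). ∠AWL = 136.1° gives WL at -179.5° from the x-axis; with |WL| = 28.9, L = (7.065, 10.19). ∠WLC = 149.0° gives LC at -148.5° from the x-axis; with |LC| = 10.3, C = (-1.717, 4.806). Then |JC| = |C − J| = 31.01.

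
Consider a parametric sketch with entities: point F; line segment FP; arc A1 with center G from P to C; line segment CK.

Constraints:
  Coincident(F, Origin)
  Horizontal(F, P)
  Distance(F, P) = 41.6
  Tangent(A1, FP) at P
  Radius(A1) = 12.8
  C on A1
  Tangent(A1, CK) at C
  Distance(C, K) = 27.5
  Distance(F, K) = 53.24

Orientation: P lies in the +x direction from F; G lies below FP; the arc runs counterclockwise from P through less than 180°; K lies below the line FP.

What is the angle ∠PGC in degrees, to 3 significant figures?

98.3°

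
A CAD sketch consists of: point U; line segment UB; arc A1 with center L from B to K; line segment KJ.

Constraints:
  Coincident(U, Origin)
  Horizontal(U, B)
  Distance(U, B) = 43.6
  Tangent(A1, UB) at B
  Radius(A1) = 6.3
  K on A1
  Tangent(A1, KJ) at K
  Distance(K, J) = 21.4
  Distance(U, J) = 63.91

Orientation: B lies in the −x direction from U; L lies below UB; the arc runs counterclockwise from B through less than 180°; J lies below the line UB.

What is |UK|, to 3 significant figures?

49.0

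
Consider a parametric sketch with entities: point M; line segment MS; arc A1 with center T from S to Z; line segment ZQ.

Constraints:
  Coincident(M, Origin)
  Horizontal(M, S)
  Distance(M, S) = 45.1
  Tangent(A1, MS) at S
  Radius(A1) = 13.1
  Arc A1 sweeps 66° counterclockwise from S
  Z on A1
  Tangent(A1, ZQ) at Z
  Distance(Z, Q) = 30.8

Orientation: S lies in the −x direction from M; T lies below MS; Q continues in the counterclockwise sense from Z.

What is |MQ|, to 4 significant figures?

78.31

M is at the origin; M and S share the same y with |MS| = 45.1 and S on the −x side, so S = (-45.10, 0.000). Since A1 is tangent to MS there, TS ⟂ MS, so T = S + (0, -13.1) = (-45.10, -13.10). On A1, S sits at bearing 90° from T; a 66° counterclockwise sweep puts Z at bearing 156°, so Z = T + 13.1·(cos 156°, sin 156°) = (-57.07, -7.772). Since A1 is tangent to ZQ there, TZ ⟂ ZQ, so ZQ runs along (−sin 156°, cos 156°); with |ZQ| = 30.8, Q = (-69.59, -35.91). Then |MQ| = |Q − M| = 78.31.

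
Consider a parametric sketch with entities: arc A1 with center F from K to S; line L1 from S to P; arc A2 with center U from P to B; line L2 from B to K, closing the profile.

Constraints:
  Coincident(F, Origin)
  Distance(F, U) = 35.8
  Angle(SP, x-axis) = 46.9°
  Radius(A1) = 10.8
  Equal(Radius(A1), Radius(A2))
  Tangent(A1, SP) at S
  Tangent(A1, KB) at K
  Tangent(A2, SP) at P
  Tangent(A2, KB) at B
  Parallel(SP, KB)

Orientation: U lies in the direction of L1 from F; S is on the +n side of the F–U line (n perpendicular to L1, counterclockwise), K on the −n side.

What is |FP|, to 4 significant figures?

37.39

The slot axis is L1's direction at 46.9°, so u = (cos 46.9°, sin 46.9°) = (0.6833, 0.7302) and n = (−sin 46.9°, cos 46.9°) = (-0.7302, 0.6833). F is at the origin and U lies 35.8 along u from F, so U = 35.8·u = (24.46, 26.14). Tangency of A1 to both parallel lines with radius 10.8 puts S and K at F ± 10.8·n: S = (-7.886, 7.379), K = (7.886, -7.379). Equal radii place P and B the same way about U: P = U + 10.8·n = (16.58, 33.52), B = U − 10.8·n = (32.35, 18.76). Then |FP| = |P − F| = 37.39.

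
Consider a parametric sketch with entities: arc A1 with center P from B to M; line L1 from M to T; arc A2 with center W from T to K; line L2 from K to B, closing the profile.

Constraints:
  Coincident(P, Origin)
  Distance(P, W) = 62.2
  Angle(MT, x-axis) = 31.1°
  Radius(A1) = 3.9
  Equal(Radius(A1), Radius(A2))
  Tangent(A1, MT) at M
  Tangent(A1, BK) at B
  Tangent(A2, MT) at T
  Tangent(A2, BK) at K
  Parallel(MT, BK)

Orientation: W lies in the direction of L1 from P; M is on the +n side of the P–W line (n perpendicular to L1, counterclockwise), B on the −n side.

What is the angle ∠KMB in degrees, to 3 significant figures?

82.9°

Tangency of A1 to both parallel lines with radius 3.9 puts M and B at P ± 3.9·n: M = (-2.01, 3.34), B = (2.01, -3.34). Equal radii place T and K the same way about W: T = W + 3.9·n = (51.2, 35.5), K = W − 3.9·n = (55.3, 28.8). Then cos ∠KMB = MK·MB / (|MK||MB|), giving 82.9°.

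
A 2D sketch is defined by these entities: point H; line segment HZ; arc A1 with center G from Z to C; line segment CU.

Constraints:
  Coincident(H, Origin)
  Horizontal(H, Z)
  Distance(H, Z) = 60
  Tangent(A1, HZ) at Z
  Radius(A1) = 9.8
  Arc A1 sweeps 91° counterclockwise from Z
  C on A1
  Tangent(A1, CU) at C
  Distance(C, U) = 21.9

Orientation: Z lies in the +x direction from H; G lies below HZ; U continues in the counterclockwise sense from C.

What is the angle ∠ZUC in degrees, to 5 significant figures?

17.461°

On A1, Z sits at bearing 90° from G; a 91° counterclockwise sweep puts C at bearing 181°, so C = G + 9.8·(cos 181°, sin 181°) = (50.201, -9.9710). Tangency of A1 to CU means the radius GC is perpendicular to CU, so CU runs along (−sin 181°, cos 181°); with |CU| = 21.9, U = (50.584, -31.868). Then cos ∠ZUC = UZ·UC / (|UZ||UC|), giving 17.461°.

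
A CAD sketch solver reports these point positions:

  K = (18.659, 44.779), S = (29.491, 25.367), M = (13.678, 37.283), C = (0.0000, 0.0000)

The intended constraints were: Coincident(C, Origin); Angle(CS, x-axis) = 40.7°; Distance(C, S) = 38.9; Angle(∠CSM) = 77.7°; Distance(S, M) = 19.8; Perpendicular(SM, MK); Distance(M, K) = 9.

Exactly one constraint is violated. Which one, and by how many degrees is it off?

Perpendicular(SM, MK) — off by 3.40°.

C = (0.00, 0.00) ✓; CS at 40.70° ✓; |CS| = 38.90 ✓; ∠CSM = 77.70° ✓; |SM| = 19.80 ✓; ∠(SM, MK) = 86.60° ✗; |MK| = 9.000 ✓.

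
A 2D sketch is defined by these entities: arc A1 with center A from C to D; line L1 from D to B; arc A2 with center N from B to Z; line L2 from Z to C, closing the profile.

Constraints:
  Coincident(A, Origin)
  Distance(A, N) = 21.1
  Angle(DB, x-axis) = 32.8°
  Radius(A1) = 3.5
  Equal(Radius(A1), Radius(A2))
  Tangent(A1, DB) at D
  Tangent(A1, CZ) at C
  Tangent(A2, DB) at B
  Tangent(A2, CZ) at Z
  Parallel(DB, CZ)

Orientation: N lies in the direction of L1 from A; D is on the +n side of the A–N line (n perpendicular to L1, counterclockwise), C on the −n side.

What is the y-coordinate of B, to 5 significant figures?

14.372

Tangency of A1 to both parallel lines with radius 3.5 puts D and C at A ± 3.5·n: D = (-1.8960, 2.9420), C = (1.8960, -2.9420). Equal radii place B and Z the same way about N: B = N + 3.5·n = (15.840, 14.372), Z = N − 3.5·n = (19.632, 8.4881). So B.y = 14.372.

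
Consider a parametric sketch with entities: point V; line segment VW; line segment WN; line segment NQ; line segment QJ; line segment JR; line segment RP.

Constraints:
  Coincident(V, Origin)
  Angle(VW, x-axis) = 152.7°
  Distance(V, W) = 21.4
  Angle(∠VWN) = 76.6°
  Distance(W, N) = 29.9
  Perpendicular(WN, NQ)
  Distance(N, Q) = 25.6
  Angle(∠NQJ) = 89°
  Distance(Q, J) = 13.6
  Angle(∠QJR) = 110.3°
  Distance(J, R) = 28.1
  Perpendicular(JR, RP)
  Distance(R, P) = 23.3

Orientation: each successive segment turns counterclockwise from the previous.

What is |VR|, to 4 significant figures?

22.07

∠NQJ = 89.0° gives QJ at 77.10° from the x-axis; with |QJ| = 13.6, J = (1.687, -12.10). ∠QJR = 110.3° gives JR at 146.8° from the x-axis; with |JR| = 28.1, R = (-21.83, 3.284). Then |VR| = |R − V| = 22.07.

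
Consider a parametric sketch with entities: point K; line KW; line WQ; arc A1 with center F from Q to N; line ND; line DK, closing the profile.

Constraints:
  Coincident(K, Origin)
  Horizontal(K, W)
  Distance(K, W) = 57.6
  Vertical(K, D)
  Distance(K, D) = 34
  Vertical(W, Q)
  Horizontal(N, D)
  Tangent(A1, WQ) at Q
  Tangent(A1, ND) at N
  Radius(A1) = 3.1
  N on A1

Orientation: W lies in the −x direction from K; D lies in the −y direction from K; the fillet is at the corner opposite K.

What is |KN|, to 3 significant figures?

64.2

K is at the origin; K and W share the same y with |KW| = 57.6 and W on the −x side, so W = (-57.6, 0.00). KD is vertical with |KD| = 34.0 and D on the −y side, so D = (0.00, -34.0). The virtual corner opposite K is at (-57.6, -34.0). The tangent condition forces FQ to be normal to WQ and since A1 is tangent to ND there, FN ⟂ ND, with radius 3.1, so the center F sits 3.1 in from both sides at F = (-54.5, -30.9). That places the tangent points at Q = (-57.6, -30.9) on WQ and N = (-54.5, -34.0) on ND. Then |KN| = |N − K| = 64.2.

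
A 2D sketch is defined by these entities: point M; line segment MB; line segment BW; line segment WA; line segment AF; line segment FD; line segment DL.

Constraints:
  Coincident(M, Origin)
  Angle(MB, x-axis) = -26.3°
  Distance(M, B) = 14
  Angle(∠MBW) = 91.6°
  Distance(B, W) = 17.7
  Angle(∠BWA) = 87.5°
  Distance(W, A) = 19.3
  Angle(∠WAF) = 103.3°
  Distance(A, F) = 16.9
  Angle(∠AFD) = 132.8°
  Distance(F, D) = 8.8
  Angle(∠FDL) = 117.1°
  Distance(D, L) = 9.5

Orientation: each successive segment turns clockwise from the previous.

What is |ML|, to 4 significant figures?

7.858

M is at the origin; MB runs at -26.3° with length 14.0, so B = (12.55, -6.203). ∠MBW = 91.6° gives BW at -114.7° from the x-axis; with |BW| = 17.7, W = (5.155, -22.28). ∠BWA = 87.5° gives WA at 152.8° from the x-axis; with |WA| = 19.3, A = (-12.01, -13.46). ∠WAF = 103.3° gives AF at 76.10° from the x-axis; with |AF| = 16.9, F = (-7.951, 2.944). ∠AFD = 132.8° gives FD at 28.90° from the x-axis; with |FD| = 8.8, D = (-0.2472, 7.196). ∠FDL = 117.1° gives DL at -34.00° from the x-axis; with |DL| = 9.5, L = (7.629, 1.884). Then |ML| = |L − M| = 7.858.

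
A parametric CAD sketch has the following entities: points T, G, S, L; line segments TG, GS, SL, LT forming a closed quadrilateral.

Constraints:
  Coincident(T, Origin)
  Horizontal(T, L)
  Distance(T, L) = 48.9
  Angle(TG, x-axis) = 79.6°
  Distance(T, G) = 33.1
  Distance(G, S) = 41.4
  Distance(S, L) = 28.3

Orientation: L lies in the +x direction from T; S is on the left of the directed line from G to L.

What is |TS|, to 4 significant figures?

54.96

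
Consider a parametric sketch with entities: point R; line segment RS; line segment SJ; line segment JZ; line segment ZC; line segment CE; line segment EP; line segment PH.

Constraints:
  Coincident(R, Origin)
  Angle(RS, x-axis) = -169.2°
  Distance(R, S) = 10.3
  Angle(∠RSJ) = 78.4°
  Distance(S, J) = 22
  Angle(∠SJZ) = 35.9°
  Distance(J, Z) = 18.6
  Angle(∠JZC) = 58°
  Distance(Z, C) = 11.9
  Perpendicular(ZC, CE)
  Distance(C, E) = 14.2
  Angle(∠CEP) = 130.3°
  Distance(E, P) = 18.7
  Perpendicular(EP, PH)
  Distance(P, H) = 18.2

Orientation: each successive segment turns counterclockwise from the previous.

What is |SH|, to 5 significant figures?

31.546

∠CEP = 130.3° gives EP at -21.800° from the x-axis; with |EP| = 18.7, P = (13.191, -28.371). EP is perpendicular to PH, so PH runs at 68.200°; with |PH| = 18.2, H = (19.950, -11.472). Then |SH| = |H − S| = 31.546.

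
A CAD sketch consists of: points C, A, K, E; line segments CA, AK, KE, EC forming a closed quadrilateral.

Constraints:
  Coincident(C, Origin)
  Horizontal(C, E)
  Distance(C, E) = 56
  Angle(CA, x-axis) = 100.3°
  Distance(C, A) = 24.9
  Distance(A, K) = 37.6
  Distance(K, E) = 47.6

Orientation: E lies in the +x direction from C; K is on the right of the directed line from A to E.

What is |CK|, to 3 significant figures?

14.1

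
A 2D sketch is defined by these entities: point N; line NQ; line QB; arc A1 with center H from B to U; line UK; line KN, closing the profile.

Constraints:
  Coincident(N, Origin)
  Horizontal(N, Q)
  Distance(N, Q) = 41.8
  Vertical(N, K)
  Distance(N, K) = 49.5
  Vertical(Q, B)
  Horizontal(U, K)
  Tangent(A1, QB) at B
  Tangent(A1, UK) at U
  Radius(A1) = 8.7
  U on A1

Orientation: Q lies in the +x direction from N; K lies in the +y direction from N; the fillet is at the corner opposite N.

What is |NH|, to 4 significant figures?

52.54

N is at the origin; NQ is horizontal with |NQ| = 41.8 and Q on the +x side, so Q = (41.80, 0.000). NK is vertical with |NK| = 49.5 and K on the +y side, so K = (0.000, 49.50). The virtual corner opposite N is at (41.80, 49.50). Tangency of A1 to QB means the radius HB is perpendicular to QB and tangency of A1 to UK means the radius HU is perpendicular to UK, with radius 8.7, so the center H sits 8.7 in from both sides at H = (33.10, 40.80). Then |NH| = |H − N| = 52.54.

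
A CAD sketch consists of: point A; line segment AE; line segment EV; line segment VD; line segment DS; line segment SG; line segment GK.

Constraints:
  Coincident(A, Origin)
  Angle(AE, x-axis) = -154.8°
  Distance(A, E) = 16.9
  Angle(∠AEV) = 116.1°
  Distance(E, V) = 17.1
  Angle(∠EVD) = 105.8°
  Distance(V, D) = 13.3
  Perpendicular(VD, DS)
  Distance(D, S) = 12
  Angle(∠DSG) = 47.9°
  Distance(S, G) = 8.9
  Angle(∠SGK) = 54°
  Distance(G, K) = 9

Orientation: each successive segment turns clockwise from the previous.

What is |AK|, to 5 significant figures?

24.752

∠DSG = 47.9° gives SG at -155.00° from the x-axis; with |SG| = 8.9, G = (-20.474, 7.3170). ∠SGK = 54.0° gives GK at 79.000° from the x-axis; with |GK| = 9.0, K = (-18.756, 16.152). Then |AK| = |K − A| = 24.752.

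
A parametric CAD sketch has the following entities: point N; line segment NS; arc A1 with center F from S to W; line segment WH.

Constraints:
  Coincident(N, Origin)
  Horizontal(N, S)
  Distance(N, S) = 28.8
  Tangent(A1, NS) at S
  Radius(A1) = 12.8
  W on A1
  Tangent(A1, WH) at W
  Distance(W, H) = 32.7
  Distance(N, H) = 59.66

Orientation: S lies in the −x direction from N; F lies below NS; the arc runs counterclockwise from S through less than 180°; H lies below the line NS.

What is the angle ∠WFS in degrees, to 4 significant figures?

98.31°

N is at the origin; N and S share the same y with |NS| = 28.8 and S on the −x side, so S = (-28.80, 0.000). Since A1 is tangent to NS there, FS ⟂ NS, so F = S + (0, -12.8) = (-28.80, -12.80). Since FW ⟂ WH (tangency), |FH| = √(12.8² + 32.7²) = 35.12 regardless of where W sits on A1. So H lies on both circle(N, 59.66) and circle(F, 35.12); the below-NS intersection is H = (-36.74, -47.01). W is the foot of the tangent from H: W = (-41.47, -14.65).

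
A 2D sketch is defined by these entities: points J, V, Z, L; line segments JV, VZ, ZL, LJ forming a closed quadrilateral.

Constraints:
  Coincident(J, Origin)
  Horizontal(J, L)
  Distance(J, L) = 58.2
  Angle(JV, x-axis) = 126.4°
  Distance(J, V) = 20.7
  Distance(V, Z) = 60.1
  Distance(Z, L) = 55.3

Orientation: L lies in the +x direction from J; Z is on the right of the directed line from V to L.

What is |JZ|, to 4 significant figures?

39.70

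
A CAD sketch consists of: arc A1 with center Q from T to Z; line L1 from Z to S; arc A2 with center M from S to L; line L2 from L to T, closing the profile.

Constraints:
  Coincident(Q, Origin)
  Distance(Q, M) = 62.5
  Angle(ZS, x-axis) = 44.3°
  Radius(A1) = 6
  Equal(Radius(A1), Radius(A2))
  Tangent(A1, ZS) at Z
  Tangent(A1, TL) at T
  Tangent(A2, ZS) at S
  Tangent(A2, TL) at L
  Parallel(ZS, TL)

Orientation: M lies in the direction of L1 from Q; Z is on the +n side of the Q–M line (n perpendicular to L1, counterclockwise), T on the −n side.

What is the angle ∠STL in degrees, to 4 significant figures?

10.87°

The slot axis is L1's direction at 44.3°, so u = (cos 44.3°, sin 44.3°) = (0.7157, 0.6984) and n = (−sin 44.3°, cos 44.3°) = (-0.6984, 0.7157). Q is at the origin and M lies 62.5 along u from Q, so M = 62.5·u = (44.73, 43.65). Tangency of A1 to both parallel lines with radius 6.0 puts Z and T at Q ± 6.0·n: Z = (-4.190, 4.294), T = (4.190, -4.294). Equal radii place S and L the same way about M: S = M + 6.0·n = (40.54, 47.95), L = M − 6.0·n = (48.92, 39.36). Then cos ∠STL = TS·TL / (|TS||TL|), giving 10.87°.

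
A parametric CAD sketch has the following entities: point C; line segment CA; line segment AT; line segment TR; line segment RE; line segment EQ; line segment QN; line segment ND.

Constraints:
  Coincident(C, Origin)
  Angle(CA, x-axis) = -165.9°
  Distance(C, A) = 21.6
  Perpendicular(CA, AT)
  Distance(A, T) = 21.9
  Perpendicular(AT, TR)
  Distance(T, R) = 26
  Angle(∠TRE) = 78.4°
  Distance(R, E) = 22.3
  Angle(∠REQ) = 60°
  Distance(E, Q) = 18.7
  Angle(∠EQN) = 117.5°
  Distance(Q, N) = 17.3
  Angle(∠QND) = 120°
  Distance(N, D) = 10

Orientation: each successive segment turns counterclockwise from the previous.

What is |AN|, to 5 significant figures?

31.520

C is at the origin; CA runs at -165.9° with length 21.6, so A = (-20.949, -5.2621). CA ⟂ AT, so AT runs at -75.900°; with |AT| = 21.9, T = (-15.614, -26.502). The perpendicularity gives TR at right angles to AT, so TR runs at 14.100°; with |TR| = 26.0, R = (9.6026, -20.168). ∠TRE = 78.4° gives RE at 115.70° from the x-axis; with |RE| = 22.3, E = (-0.067992, -0.074274). ∠REQ = 60.0° gives EQ at -124.30° from the x-axis; with |EQ| = 18.7, Q = (-10.606, -15.522). ∠EQN = 117.5° gives QN at -61.800° from the x-axis; with |QN| = 17.3, N = (-2.4308, -30.769). Then |AN| = |N − A| = 31.520.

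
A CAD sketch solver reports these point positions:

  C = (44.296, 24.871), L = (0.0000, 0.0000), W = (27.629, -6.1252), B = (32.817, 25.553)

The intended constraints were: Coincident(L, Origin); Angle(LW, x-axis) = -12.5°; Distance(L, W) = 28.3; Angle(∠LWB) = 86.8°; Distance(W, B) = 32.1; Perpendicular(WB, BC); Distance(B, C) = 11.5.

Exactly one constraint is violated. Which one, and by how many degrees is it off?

Perpendicular(WB, BC) — off by 5.90°.

L = (0.00, 0.00) ✓; LW at -12.50° ✓; |LW| = 28.30 ✓; ∠LWB = 86.80° ✓; |WB| = 32.10 ✓; ∠(WB, BC) = 84.10° ✗; |BC| = 11.50 ✓.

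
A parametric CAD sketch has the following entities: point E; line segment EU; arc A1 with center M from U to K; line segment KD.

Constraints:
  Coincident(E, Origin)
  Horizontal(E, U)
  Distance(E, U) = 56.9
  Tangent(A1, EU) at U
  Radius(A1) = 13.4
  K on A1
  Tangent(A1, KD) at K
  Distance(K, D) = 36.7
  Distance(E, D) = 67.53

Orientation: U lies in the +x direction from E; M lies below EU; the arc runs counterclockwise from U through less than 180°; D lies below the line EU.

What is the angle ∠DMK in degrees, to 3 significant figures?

69.9°

Checks: |EU| = 56.90 ✓; |MK| = 13.40 ✓; ∠(MK, KD) = 90.00° ✓; |KD| = 36.70 ✓; |ED| = 67.53 ✓.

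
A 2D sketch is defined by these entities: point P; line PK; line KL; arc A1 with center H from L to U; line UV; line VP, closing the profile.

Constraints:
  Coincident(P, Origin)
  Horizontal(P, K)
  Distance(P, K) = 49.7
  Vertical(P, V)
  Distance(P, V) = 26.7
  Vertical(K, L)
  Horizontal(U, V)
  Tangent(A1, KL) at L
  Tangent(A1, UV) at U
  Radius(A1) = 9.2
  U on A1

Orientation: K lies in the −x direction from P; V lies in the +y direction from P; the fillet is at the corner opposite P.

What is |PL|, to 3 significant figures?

52.7

P is at the origin; P and K share the same y with |PK| = 49.7 and K on the −x side, so K = (-49.7, 0.00). PV is vertical with |PV| = 26.7 and V on the +y side, so V = (0.00, 26.7). The virtual corner opposite P is at (-49.7, 26.7). Since A1 is tangent to KL there, HL ⟂ KL and since A1 is tangent to UV there, HU ⟂ UV, with radius 9.2, so the center H sits 9.2 in from both sides at H = (-40.5, 17.5). That places the tangent points at L = (-49.7, 17.5) on KL and U = (-40.5, 26.7) on UV. Then |PL| = |L − P| = 52.7.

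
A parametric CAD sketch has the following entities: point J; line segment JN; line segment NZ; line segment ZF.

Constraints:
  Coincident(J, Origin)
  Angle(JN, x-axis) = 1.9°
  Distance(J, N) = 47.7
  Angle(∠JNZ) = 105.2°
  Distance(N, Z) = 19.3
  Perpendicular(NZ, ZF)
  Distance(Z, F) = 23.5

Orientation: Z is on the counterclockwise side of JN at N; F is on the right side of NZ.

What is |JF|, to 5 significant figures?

76.461

∠JNZ = 105.2°, so NZ runs at 1.9° + (180° − 105.2°) = 76.700° from the x-axis; with |NZ| = 19.3, Z = N + 19.3·(cos 76.700°, sin 76.700°) = (52.114, 20.364). The perpendicularity gives ZF at right angles to NZ; with |ZF| = 23.5 on the right of NZ, F = Z + 23.5·(0.97318, -0.23005) = (74.983, 14.958). Then |JF| = |F − J| = 76.461.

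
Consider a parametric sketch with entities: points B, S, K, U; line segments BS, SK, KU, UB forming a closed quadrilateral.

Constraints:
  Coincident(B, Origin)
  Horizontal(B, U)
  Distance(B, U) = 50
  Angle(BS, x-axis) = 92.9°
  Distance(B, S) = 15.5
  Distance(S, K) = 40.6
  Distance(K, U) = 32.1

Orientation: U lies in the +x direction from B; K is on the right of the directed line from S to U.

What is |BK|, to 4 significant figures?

28.86

Checks: |SK| = 40.60 ✓; |KU| = 32.10 ✓.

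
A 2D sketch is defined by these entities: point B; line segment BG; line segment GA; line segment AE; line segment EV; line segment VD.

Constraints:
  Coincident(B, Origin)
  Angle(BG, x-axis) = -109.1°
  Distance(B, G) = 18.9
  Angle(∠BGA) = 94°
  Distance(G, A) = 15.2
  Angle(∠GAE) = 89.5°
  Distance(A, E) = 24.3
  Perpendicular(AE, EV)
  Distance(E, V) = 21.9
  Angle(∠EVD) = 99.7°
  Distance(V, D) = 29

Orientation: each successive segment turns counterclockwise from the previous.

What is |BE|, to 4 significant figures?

17.19

∠BGA = 94.0° gives GA at -23.10° from the x-axis; with |GA| = 15.2, A = (7.797, -23.82). ∠GAE = 89.5° gives AE at 67.40° from the x-axis; with |AE| = 24.3, E = (17.14, -1.389). Then |BE| = |E − B| = 17.19.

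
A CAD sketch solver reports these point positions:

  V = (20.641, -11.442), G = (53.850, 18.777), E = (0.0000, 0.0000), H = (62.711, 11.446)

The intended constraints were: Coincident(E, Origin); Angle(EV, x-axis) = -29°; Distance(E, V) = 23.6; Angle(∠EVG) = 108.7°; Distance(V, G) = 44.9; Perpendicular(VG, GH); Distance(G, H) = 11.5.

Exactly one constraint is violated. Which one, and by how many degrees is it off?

Perpendicular(VG, GH) — off by 8.10°.

E = (0.00, 0.00) ✓; EV at -29.00° ✓; |EV| = 23.60 ✓; ∠EVG = 108.7° ✓; |VG| = 44.90 ✓; ∠(VG, GH) = 81.90° ✗; |GH| = 11.50 ✓.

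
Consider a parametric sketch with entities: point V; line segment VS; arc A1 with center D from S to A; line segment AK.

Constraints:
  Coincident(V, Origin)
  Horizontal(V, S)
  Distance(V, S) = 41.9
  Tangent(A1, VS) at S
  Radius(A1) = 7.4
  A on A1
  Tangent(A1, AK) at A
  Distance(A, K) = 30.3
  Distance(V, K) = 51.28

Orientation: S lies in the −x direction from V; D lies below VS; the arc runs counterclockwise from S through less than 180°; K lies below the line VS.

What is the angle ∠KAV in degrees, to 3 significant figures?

75.5°

Checks: ∠(DS, SV) = 90.00° ✓; |DS| = 7.400 ✓; |DA| = 7.400 ✓; ∠(DA, AK) = 90.00° ✓; |AK| = 30.30 ✓; |VK| = 51.28 ✓.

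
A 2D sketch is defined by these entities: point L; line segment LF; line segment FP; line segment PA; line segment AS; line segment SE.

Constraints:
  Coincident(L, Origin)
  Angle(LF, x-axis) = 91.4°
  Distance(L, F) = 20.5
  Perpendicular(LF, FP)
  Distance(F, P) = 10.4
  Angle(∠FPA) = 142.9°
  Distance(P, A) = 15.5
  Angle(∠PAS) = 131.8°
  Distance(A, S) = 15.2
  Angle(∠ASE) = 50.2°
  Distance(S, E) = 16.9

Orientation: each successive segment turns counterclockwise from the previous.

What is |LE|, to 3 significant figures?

11.7

L is at the origin; LF runs at 91.4° with length 20.5, so F = (-0.501, 20.5). The perpendicularity gives FP at right angles to LF, so FP runs at -179°; with |FP| = 10.4, P = (-10.9, 20.2). ∠FPA = 142.9° gives PA at -142° from the x-axis; with |PA| = 15.5, A = (-23.0, 10.6). ∠PAS = 131.8° gives AS at -93.3° from the x-axis; with |AS| = 15.2, S = (-23.9, -4.58). ∠ASE = 50.2° gives SE at 36.5° from the x-axis; with |SE| = 16.9, E = (-10.3, 5.47). Then |LE| = |E − L| = 11.7.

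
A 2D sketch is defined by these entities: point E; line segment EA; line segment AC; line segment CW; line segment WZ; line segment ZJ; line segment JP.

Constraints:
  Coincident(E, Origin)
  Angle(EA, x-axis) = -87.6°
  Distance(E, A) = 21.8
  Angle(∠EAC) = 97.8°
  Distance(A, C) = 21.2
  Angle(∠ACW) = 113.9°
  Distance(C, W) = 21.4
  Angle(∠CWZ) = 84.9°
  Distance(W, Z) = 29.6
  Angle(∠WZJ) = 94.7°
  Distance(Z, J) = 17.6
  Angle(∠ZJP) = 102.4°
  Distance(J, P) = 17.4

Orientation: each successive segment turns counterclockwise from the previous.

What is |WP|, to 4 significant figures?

26.85

∠WZJ = 94.7° gives ZJ at -118.9° from the x-axis; with |ZJ| = 17.6, J = (-3.013, -8.388). ∠ZJP = 102.4° gives JP at -41.30° from the x-axis; with |JP| = 17.4, P = (10.06, -19.87). Then |WP| = |P − W| = 26.85.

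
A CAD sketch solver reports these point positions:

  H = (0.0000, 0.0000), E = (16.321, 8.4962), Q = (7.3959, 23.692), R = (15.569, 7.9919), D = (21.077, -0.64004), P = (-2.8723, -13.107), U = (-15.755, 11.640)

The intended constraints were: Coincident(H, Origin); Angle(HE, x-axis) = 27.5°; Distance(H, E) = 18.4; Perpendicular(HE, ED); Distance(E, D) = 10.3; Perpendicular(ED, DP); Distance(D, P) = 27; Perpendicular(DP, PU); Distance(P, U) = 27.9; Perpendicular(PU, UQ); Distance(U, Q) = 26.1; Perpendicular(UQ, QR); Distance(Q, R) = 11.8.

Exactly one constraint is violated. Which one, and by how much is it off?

Distance(Q, R) = 11.8 — off by 5.90.

H = (0.00, 0.00) ✓; HE at 27.50° ✓; |HE| = 18.40 ✓; ∠(HE, ED) = 90.00° ✓; |ED| = 10.30 ✓; ∠(ED, DP) = 90.00° ✓; |DP| = 27.00 ✓; ∠(DP, PU) = 90.00° ✓; |PU| = 27.90 ✓; ∠(PU, UQ) = 90.00° ✓; |UQ| = 26.10 ✓; ∠(UQ, QR) = 90.00° ✓; |QR| = 17.70 ✗.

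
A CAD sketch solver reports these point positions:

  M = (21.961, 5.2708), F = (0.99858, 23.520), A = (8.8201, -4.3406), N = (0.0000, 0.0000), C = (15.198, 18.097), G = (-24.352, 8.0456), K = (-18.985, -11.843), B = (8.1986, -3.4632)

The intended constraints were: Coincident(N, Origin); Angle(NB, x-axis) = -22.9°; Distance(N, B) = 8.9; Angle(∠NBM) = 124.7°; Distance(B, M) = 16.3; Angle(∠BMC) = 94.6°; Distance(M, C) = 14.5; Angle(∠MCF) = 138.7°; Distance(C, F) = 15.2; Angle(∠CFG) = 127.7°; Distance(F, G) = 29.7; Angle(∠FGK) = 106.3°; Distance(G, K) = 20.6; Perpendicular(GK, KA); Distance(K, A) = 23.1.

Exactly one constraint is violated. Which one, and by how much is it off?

Distance(K, A) = 23.1 — off by 5.70.

N = (0.00, 0.00) ✓; NB at -22.90° ✓; |NB| = 8.900 ✓; ∠NBM = 124.7° ✓; |BM| = 16.30 ✓; ∠BMC = 94.60° ✓; |MC| = 14.50 ✓; ∠MCF = 138.7° ✓; |CF| = 15.20 ✓; ∠CFG = 127.7° ✓; |FG| = 29.70 ✓; ∠FGK = 106.3° ✓; |GK| = 20.60 ✓; ∠(GK, KA) = 90.00° ✓; |KA| = 28.80 ✗.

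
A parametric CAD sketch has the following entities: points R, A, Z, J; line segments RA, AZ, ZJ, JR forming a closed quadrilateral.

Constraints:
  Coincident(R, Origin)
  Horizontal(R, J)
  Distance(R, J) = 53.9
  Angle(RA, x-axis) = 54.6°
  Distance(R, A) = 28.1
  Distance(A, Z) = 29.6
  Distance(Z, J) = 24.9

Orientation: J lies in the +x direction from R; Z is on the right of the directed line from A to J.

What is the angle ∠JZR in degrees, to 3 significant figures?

164°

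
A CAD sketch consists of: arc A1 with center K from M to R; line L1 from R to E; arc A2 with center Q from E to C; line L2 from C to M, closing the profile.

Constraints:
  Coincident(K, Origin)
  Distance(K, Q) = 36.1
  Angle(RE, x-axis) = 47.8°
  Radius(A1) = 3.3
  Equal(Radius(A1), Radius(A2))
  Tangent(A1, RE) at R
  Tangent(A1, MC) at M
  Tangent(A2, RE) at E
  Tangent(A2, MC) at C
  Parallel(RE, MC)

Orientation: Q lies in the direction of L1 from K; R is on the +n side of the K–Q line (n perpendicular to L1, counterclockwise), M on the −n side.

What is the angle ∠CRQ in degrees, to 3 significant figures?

5.14°

Tangency of A1 to both parallel lines with radius 3.3 puts R and M at K ± 3.3·n: R = (-2.44, 2.22), M = (2.44, -2.22). Equal radii place E and C the same way about Q: E = Q + 3.3·n = (21.8, 29.0), C = Q − 3.3·n = (26.7, 24.5). Then cos ∠CRQ = RC·RQ / (|RC||RQ|), giving 5.14°.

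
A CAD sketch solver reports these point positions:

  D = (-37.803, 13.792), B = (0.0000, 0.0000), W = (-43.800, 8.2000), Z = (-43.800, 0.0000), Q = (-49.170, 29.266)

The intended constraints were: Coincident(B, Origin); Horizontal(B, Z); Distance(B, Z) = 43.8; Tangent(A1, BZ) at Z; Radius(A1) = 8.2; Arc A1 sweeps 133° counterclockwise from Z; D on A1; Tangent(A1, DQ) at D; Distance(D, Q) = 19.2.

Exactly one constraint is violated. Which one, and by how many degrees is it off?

Tangent(A1, DQ) at D — off by 6.70°.

B = (0.00, 0.00) ✓; B.y = 0.00, Z.y = 0.00 ✓; |BZ| = 43.80 ✓; ∠(WZ, ZB) = 90.00° ✓; |WZ| = 8.200 ✓; bearing(W→D) − bearing(W→Z) = 133.0° ✓; |WD| = 8.200 ✓; ∠(WD, DQ) = 96.70° ✗; |DQ| = 19.20 ✓.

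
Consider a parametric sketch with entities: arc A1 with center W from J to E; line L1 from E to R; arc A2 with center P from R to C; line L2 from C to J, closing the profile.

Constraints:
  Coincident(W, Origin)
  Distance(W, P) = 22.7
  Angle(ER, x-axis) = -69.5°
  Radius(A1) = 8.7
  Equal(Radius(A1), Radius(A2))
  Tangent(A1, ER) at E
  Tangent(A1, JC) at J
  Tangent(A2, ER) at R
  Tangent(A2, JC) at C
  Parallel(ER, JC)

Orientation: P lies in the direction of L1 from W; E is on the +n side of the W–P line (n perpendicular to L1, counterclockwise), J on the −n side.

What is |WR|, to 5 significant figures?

24.310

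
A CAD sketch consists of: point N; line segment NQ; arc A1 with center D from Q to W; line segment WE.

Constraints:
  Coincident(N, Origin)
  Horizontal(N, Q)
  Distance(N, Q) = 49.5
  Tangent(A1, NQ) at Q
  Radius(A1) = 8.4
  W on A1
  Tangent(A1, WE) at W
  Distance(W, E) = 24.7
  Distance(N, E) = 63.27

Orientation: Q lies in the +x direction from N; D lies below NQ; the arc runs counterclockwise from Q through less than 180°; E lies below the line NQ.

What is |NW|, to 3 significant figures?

43.8

Checks: |DW| = 8.400 ✓; ∠(DW, WE) = 90.00° ✓; |WE| = 24.70 ✓; |NE| = 63.27 ✓.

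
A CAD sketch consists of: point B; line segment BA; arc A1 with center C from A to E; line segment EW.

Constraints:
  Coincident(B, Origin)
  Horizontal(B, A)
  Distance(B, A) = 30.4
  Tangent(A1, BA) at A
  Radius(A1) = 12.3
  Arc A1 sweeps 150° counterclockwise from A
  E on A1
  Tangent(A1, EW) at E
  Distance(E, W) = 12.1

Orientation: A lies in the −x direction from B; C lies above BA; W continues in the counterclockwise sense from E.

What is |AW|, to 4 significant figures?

29.32

B is at the origin; B and A share the same y with |BA| = 30.4 and A on the −x side, so A = (-30.40, 0.000). Since A1 is tangent to BA there, CA ⟂ BA, so C = A + (0, 12.3) = (-30.40, 12.30). On A1, A sits at bearing -90° from C; a 150° counterclockwise sweep puts E at bearing 60°, so E = C + 12.3·(cos 60°, sin 60°) = (-24.25, 22.95). Tangency of A1 to EW means the radius CE is perpendicular to EW, so EW runs along (−sin 60°, cos 60°); with |EW| = 12.1, W = (-34.73, 29.00). Then |AW| = |W − A| = 29.32.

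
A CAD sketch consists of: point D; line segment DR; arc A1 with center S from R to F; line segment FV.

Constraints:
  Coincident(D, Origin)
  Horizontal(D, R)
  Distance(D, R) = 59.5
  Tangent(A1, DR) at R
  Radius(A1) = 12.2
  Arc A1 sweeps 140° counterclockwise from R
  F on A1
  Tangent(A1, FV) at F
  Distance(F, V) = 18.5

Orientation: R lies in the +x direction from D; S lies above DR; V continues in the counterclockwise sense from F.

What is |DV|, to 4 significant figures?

62.81

D is at the origin; D and R share the same y with |DR| = 59.5 and R on the +x side, so R = (59.50, 0.000). Tangency of A1 to DR means the radius SR is perpendicular to DR, so S = R + (0, 12.2) = (59.50, 12.20). On A1, R sits at bearing -90° from S; a 140° counterclockwise sweep puts F at bearing 50°, so F = S + 12.2·(cos 50°, sin 50°) = (67.34, 21.55). Since A1 is tangent to FV there, SF ⟂ FV, so FV runs along (−sin 50°, cos 50°); with |FV| = 18.5, V = (53.17, 33.44). Then |DV| = |V − D| = 62.81.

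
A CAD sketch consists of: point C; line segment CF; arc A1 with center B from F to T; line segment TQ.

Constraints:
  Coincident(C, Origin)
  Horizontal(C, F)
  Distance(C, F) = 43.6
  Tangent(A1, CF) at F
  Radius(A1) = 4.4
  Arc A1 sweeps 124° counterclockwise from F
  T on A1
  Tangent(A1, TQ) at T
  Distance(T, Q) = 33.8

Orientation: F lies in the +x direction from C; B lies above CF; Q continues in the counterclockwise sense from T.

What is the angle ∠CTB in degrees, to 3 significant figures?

25.7°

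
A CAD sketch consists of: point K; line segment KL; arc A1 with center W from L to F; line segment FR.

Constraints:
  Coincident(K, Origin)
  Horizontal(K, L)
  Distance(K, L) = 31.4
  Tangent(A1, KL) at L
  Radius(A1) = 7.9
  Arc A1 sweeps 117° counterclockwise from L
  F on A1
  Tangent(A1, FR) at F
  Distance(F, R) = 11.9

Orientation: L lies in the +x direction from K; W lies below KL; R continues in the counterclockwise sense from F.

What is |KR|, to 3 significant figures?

37.1

K is at the origin; K and L share the same y with |KL| = 31.4 and L on the +x side, so L = (31.4, 0.00). Since A1 is tangent to KL there, WL ⟂ KL, so W = L + (0, -7.9) = (31.4, -7.90). On A1, L sits at bearing 90° from W; a 117° counterclockwise sweep puts F at bearing 207°, so F = W + 7.9·(cos 207°, sin 207°) = (24.4, -11.5). The tangent condition forces WF to be normal to FR, so FR runs along (−sin 207°, cos 207°); with |FR| = 11.9, R = (29.8, -22.1). Then |KR| = |R − K| = 37.1.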